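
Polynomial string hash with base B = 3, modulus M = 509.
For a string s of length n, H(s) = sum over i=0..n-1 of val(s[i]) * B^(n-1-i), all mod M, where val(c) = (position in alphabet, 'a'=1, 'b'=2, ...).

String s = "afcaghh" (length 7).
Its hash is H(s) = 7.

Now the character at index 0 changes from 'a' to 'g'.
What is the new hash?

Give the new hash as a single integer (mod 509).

val('a') = 1, val('g') = 7
Position k = 0, exponent = n-1-k = 6
B^6 mod M = 3^6 mod 509 = 220
Delta = (7 - 1) * 220 mod 509 = 302
New hash = (7 + 302) mod 509 = 309

Answer: 309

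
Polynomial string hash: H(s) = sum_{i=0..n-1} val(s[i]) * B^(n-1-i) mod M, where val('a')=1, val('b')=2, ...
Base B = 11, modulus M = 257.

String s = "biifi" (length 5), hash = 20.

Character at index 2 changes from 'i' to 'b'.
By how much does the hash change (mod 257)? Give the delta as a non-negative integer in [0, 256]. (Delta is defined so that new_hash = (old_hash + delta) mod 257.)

Delta formula: (val(new) - val(old)) * B^(n-1-k) mod M
  val('b') - val('i') = 2 - 9 = -7
  B^(n-1-k) = 11^2 mod 257 = 121
  Delta = -7 * 121 mod 257 = 181

Answer: 181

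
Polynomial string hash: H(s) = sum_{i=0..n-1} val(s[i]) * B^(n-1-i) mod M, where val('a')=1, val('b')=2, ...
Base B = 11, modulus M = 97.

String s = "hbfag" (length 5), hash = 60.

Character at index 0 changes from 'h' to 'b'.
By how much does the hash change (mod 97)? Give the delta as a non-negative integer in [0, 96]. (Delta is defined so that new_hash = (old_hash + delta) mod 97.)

Delta formula: (val(new) - val(old)) * B^(n-1-k) mod M
  val('b') - val('h') = 2 - 8 = -6
  B^(n-1-k) = 11^4 mod 97 = 91
  Delta = -6 * 91 mod 97 = 36

Answer: 36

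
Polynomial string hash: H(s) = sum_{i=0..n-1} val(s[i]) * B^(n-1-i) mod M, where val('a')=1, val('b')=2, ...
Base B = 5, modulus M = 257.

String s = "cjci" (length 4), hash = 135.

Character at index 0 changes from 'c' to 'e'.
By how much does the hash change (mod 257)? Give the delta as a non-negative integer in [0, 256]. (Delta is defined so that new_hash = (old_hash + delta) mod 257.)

Answer: 250

Derivation:
Delta formula: (val(new) - val(old)) * B^(n-1-k) mod M
  val('e') - val('c') = 5 - 3 = 2
  B^(n-1-k) = 5^3 mod 257 = 125
  Delta = 2 * 125 mod 257 = 250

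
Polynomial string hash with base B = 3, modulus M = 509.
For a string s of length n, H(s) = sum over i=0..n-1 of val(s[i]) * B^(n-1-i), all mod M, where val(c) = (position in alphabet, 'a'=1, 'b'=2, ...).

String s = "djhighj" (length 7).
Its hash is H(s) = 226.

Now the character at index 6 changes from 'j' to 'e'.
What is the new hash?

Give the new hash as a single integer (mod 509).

val('j') = 10, val('e') = 5
Position k = 6, exponent = n-1-k = 0
B^0 mod M = 3^0 mod 509 = 1
Delta = (5 - 10) * 1 mod 509 = 504
New hash = (226 + 504) mod 509 = 221

Answer: 221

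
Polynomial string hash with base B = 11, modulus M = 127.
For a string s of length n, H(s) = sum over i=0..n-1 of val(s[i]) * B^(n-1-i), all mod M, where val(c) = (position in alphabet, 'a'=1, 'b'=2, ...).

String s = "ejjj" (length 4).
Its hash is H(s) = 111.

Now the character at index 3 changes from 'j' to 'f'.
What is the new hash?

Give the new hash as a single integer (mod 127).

val('j') = 10, val('f') = 6
Position k = 3, exponent = n-1-k = 0
B^0 mod M = 11^0 mod 127 = 1
Delta = (6 - 10) * 1 mod 127 = 123
New hash = (111 + 123) mod 127 = 107

Answer: 107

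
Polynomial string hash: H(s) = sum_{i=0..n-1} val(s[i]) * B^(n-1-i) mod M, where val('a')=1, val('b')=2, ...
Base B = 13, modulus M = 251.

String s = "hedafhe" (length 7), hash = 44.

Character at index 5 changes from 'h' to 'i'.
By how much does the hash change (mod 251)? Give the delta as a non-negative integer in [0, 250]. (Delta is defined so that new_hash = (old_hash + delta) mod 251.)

Answer: 13

Derivation:
Delta formula: (val(new) - val(old)) * B^(n-1-k) mod M
  val('i') - val('h') = 9 - 8 = 1
  B^(n-1-k) = 13^1 mod 251 = 13
  Delta = 1 * 13 mod 251 = 13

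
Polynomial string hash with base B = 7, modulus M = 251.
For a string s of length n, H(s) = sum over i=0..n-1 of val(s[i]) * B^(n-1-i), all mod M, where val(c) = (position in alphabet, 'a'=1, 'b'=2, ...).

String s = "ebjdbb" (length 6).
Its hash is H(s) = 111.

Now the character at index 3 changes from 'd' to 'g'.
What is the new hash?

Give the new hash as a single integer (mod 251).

val('d') = 4, val('g') = 7
Position k = 3, exponent = n-1-k = 2
B^2 mod M = 7^2 mod 251 = 49
Delta = (7 - 4) * 49 mod 251 = 147
New hash = (111 + 147) mod 251 = 7

Answer: 7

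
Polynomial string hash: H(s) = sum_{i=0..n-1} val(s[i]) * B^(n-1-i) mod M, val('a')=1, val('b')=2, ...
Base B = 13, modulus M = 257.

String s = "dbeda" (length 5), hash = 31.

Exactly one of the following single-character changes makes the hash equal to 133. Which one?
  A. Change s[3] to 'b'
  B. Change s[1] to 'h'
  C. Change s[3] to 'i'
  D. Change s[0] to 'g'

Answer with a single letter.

Answer: D

Derivation:
Option A: s[3]='d'->'b', delta=(2-4)*13^1 mod 257 = 231, hash=31+231 mod 257 = 5
Option B: s[1]='b'->'h', delta=(8-2)*13^3 mod 257 = 75, hash=31+75 mod 257 = 106
Option C: s[3]='d'->'i', delta=(9-4)*13^1 mod 257 = 65, hash=31+65 mod 257 = 96
Option D: s[0]='d'->'g', delta=(7-4)*13^4 mod 257 = 102, hash=31+102 mod 257 = 133 <-- target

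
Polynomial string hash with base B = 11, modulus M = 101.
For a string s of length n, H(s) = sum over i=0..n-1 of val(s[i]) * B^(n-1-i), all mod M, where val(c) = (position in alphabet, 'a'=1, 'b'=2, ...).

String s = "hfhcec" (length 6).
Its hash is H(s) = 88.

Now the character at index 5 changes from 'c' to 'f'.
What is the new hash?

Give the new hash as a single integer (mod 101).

Answer: 91

Derivation:
val('c') = 3, val('f') = 6
Position k = 5, exponent = n-1-k = 0
B^0 mod M = 11^0 mod 101 = 1
Delta = (6 - 3) * 1 mod 101 = 3
New hash = (88 + 3) mod 101 = 91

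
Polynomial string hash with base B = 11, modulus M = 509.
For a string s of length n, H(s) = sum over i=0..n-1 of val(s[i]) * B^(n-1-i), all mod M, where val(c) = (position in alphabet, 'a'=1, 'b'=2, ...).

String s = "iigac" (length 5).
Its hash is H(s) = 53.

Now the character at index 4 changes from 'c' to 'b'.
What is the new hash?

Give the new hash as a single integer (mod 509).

val('c') = 3, val('b') = 2
Position k = 4, exponent = n-1-k = 0
B^0 mod M = 11^0 mod 509 = 1
Delta = (2 - 3) * 1 mod 509 = 508
New hash = (53 + 508) mod 509 = 52

Answer: 52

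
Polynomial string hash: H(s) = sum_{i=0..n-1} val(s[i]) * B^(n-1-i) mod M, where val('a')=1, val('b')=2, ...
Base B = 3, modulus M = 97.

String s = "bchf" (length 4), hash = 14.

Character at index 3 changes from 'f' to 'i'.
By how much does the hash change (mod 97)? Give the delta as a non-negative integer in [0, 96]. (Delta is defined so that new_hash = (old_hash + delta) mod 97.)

Answer: 3

Derivation:
Delta formula: (val(new) - val(old)) * B^(n-1-k) mod M
  val('i') - val('f') = 9 - 6 = 3
  B^(n-1-k) = 3^0 mod 97 = 1
  Delta = 3 * 1 mod 97 = 3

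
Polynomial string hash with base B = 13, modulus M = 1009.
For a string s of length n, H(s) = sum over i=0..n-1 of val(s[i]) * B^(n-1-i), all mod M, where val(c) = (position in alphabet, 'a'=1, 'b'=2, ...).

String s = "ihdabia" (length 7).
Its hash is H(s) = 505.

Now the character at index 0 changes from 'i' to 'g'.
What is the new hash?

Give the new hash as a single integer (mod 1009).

val('i') = 9, val('g') = 7
Position k = 0, exponent = n-1-k = 6
B^6 mod M = 13^6 mod 1009 = 762
Delta = (7 - 9) * 762 mod 1009 = 494
New hash = (505 + 494) mod 1009 = 999

Answer: 999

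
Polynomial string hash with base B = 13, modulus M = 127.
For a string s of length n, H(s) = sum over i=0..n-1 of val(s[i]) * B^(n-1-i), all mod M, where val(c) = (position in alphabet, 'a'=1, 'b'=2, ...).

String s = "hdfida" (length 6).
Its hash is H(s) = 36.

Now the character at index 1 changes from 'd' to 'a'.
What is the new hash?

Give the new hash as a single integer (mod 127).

val('d') = 4, val('a') = 1
Position k = 1, exponent = n-1-k = 4
B^4 mod M = 13^4 mod 127 = 113
Delta = (1 - 4) * 113 mod 127 = 42
New hash = (36 + 42) mod 127 = 78

Answer: 78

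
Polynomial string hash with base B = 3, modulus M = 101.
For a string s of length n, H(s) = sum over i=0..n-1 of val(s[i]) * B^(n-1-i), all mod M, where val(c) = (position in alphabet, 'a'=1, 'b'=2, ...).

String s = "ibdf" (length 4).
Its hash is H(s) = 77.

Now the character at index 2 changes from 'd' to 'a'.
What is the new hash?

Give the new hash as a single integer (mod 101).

val('d') = 4, val('a') = 1
Position k = 2, exponent = n-1-k = 1
B^1 mod M = 3^1 mod 101 = 3
Delta = (1 - 4) * 3 mod 101 = 92
New hash = (77 + 92) mod 101 = 68

Answer: 68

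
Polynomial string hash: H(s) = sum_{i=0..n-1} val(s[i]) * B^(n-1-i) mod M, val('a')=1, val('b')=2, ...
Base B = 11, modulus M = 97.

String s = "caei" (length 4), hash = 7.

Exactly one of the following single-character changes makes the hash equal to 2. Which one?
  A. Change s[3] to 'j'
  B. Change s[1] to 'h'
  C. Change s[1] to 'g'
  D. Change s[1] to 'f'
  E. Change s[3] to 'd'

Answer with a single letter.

Answer: E

Derivation:
Option A: s[3]='i'->'j', delta=(10-9)*11^0 mod 97 = 1, hash=7+1 mod 97 = 8
Option B: s[1]='a'->'h', delta=(8-1)*11^2 mod 97 = 71, hash=7+71 mod 97 = 78
Option C: s[1]='a'->'g', delta=(7-1)*11^2 mod 97 = 47, hash=7+47 mod 97 = 54
Option D: s[1]='a'->'f', delta=(6-1)*11^2 mod 97 = 23, hash=7+23 mod 97 = 30
Option E: s[3]='i'->'d', delta=(4-9)*11^0 mod 97 = 92, hash=7+92 mod 97 = 2 <-- target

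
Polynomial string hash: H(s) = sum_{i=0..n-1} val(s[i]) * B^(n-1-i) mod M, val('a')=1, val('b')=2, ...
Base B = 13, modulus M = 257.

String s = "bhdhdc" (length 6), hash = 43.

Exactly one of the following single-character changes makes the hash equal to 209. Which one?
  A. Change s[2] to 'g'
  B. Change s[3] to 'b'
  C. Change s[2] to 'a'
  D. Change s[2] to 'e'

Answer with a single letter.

Answer: A

Derivation:
Option A: s[2]='d'->'g', delta=(7-4)*13^3 mod 257 = 166, hash=43+166 mod 257 = 209 <-- target
Option B: s[3]='h'->'b', delta=(2-8)*13^2 mod 257 = 14, hash=43+14 mod 257 = 57
Option C: s[2]='d'->'a', delta=(1-4)*13^3 mod 257 = 91, hash=43+91 mod 257 = 134
Option D: s[2]='d'->'e', delta=(5-4)*13^3 mod 257 = 141, hash=43+141 mod 257 = 184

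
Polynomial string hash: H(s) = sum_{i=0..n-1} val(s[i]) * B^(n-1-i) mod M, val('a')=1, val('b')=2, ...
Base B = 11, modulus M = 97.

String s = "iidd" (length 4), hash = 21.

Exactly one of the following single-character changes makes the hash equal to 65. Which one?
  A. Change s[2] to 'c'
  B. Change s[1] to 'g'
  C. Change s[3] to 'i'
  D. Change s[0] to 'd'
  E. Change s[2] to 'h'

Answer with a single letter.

Answer: E

Derivation:
Option A: s[2]='d'->'c', delta=(3-4)*11^1 mod 97 = 86, hash=21+86 mod 97 = 10
Option B: s[1]='i'->'g', delta=(7-9)*11^2 mod 97 = 49, hash=21+49 mod 97 = 70
Option C: s[3]='d'->'i', delta=(9-4)*11^0 mod 97 = 5, hash=21+5 mod 97 = 26
Option D: s[0]='i'->'d', delta=(4-9)*11^3 mod 97 = 38, hash=21+38 mod 97 = 59
Option E: s[2]='d'->'h', delta=(8-4)*11^1 mod 97 = 44, hash=21+44 mod 97 = 65 <-- target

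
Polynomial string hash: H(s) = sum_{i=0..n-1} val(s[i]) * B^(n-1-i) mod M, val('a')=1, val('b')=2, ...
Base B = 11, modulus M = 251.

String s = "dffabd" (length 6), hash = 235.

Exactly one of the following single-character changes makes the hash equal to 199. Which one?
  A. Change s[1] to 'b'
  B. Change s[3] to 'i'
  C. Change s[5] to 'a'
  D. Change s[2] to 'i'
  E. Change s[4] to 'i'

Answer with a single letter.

Option A: s[1]='f'->'b', delta=(2-6)*11^4 mod 251 = 170, hash=235+170 mod 251 = 154
Option B: s[3]='a'->'i', delta=(9-1)*11^2 mod 251 = 215, hash=235+215 mod 251 = 199 <-- target
Option C: s[5]='d'->'a', delta=(1-4)*11^0 mod 251 = 248, hash=235+248 mod 251 = 232
Option D: s[2]='f'->'i', delta=(9-6)*11^3 mod 251 = 228, hash=235+228 mod 251 = 212
Option E: s[4]='b'->'i', delta=(9-2)*11^1 mod 251 = 77, hash=235+77 mod 251 = 61

Answer: B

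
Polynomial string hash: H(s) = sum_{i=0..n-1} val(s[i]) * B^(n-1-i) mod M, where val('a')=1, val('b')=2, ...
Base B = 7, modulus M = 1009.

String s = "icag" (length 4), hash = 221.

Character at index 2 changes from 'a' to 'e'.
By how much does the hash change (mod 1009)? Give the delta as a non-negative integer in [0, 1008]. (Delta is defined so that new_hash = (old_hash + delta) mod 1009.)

Answer: 28

Derivation:
Delta formula: (val(new) - val(old)) * B^(n-1-k) mod M
  val('e') - val('a') = 5 - 1 = 4
  B^(n-1-k) = 7^1 mod 1009 = 7
  Delta = 4 * 7 mod 1009 = 28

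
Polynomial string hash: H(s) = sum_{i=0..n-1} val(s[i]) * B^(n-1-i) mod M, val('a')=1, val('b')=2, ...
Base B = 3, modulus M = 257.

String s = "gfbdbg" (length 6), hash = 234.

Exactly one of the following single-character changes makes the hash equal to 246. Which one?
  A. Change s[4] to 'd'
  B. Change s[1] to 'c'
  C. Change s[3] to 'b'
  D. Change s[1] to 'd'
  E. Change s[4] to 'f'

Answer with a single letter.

Answer: E

Derivation:
Option A: s[4]='b'->'d', delta=(4-2)*3^1 mod 257 = 6, hash=234+6 mod 257 = 240
Option B: s[1]='f'->'c', delta=(3-6)*3^4 mod 257 = 14, hash=234+14 mod 257 = 248
Option C: s[3]='d'->'b', delta=(2-4)*3^2 mod 257 = 239, hash=234+239 mod 257 = 216
Option D: s[1]='f'->'d', delta=(4-6)*3^4 mod 257 = 95, hash=234+95 mod 257 = 72
Option E: s[4]='b'->'f', delta=(6-2)*3^1 mod 257 = 12, hash=234+12 mod 257 = 246 <-- target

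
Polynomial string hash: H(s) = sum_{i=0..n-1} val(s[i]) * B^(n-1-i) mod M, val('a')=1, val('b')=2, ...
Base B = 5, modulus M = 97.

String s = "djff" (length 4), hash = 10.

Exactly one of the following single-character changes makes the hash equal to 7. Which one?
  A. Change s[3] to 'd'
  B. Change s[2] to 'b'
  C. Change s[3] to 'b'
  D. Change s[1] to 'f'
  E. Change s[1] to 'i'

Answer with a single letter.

Answer: D

Derivation:
Option A: s[3]='f'->'d', delta=(4-6)*5^0 mod 97 = 95, hash=10+95 mod 97 = 8
Option B: s[2]='f'->'b', delta=(2-6)*5^1 mod 97 = 77, hash=10+77 mod 97 = 87
Option C: s[3]='f'->'b', delta=(2-6)*5^0 mod 97 = 93, hash=10+93 mod 97 = 6
Option D: s[1]='j'->'f', delta=(6-10)*5^2 mod 97 = 94, hash=10+94 mod 97 = 7 <-- target
Option E: s[1]='j'->'i', delta=(9-10)*5^2 mod 97 = 72, hash=10+72 mod 97 = 82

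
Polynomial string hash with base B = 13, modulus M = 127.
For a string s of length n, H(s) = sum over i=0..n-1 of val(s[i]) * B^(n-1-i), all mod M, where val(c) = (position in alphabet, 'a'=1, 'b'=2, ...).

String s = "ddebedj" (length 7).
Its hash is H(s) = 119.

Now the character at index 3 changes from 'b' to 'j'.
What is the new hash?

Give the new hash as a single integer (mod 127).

val('b') = 2, val('j') = 10
Position k = 3, exponent = n-1-k = 3
B^3 mod M = 13^3 mod 127 = 38
Delta = (10 - 2) * 38 mod 127 = 50
New hash = (119 + 50) mod 127 = 42

Answer: 42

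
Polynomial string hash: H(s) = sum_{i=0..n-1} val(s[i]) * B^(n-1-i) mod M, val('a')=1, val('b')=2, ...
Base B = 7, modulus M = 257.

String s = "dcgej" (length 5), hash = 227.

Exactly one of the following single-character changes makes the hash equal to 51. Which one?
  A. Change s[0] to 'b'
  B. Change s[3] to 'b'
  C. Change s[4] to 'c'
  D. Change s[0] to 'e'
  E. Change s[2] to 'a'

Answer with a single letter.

Option A: s[0]='d'->'b', delta=(2-4)*7^4 mod 257 = 81, hash=227+81 mod 257 = 51 <-- target
Option B: s[3]='e'->'b', delta=(2-5)*7^1 mod 257 = 236, hash=227+236 mod 257 = 206
Option C: s[4]='j'->'c', delta=(3-10)*7^0 mod 257 = 250, hash=227+250 mod 257 = 220
Option D: s[0]='d'->'e', delta=(5-4)*7^4 mod 257 = 88, hash=227+88 mod 257 = 58
Option E: s[2]='g'->'a', delta=(1-7)*7^2 mod 257 = 220, hash=227+220 mod 257 = 190

Answer: A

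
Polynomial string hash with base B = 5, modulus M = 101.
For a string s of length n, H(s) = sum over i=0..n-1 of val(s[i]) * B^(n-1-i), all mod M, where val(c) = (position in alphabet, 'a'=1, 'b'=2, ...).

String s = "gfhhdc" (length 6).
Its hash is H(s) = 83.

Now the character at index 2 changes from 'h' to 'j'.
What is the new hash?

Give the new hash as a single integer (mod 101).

val('h') = 8, val('j') = 10
Position k = 2, exponent = n-1-k = 3
B^3 mod M = 5^3 mod 101 = 24
Delta = (10 - 8) * 24 mod 101 = 48
New hash = (83 + 48) mod 101 = 30

Answer: 30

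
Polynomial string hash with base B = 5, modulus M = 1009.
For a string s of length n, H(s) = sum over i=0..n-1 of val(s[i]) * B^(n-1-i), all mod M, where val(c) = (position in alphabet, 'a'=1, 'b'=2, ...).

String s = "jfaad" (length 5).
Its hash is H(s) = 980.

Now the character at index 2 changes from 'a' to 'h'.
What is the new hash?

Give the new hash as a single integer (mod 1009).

Answer: 146

Derivation:
val('a') = 1, val('h') = 8
Position k = 2, exponent = n-1-k = 2
B^2 mod M = 5^2 mod 1009 = 25
Delta = (8 - 1) * 25 mod 1009 = 175
New hash = (980 + 175) mod 1009 = 146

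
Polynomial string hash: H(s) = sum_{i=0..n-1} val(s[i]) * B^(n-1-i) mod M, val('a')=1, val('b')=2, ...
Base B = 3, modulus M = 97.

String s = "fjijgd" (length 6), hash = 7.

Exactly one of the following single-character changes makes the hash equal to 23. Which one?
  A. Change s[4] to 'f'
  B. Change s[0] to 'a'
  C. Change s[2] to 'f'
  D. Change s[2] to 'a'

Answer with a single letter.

Option A: s[4]='g'->'f', delta=(6-7)*3^1 mod 97 = 94, hash=7+94 mod 97 = 4
Option B: s[0]='f'->'a', delta=(1-6)*3^5 mod 97 = 46, hash=7+46 mod 97 = 53
Option C: s[2]='i'->'f', delta=(6-9)*3^3 mod 97 = 16, hash=7+16 mod 97 = 23 <-- target
Option D: s[2]='i'->'a', delta=(1-9)*3^3 mod 97 = 75, hash=7+75 mod 97 = 82

Answer: C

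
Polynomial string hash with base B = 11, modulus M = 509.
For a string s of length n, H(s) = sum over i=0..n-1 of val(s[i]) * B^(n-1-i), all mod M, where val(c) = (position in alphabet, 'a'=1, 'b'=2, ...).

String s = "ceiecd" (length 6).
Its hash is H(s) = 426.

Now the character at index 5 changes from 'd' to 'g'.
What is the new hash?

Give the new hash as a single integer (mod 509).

Answer: 429

Derivation:
val('d') = 4, val('g') = 7
Position k = 5, exponent = n-1-k = 0
B^0 mod M = 11^0 mod 509 = 1
Delta = (7 - 4) * 1 mod 509 = 3
New hash = (426 + 3) mod 509 = 429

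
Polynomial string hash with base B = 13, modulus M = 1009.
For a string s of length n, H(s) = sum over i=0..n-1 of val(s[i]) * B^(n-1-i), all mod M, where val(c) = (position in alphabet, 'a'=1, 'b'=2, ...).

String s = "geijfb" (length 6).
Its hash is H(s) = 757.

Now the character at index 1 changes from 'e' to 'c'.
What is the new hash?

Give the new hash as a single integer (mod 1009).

val('e') = 5, val('c') = 3
Position k = 1, exponent = n-1-k = 4
B^4 mod M = 13^4 mod 1009 = 309
Delta = (3 - 5) * 309 mod 1009 = 391
New hash = (757 + 391) mod 1009 = 139

Answer: 139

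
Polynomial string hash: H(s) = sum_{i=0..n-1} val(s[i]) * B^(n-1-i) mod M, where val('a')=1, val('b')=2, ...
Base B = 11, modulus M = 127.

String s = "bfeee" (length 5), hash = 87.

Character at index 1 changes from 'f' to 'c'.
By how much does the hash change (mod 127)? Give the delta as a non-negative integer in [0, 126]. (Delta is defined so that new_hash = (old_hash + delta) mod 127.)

Answer: 71

Derivation:
Delta formula: (val(new) - val(old)) * B^(n-1-k) mod M
  val('c') - val('f') = 3 - 6 = -3
  B^(n-1-k) = 11^3 mod 127 = 61
  Delta = -3 * 61 mod 127 = 71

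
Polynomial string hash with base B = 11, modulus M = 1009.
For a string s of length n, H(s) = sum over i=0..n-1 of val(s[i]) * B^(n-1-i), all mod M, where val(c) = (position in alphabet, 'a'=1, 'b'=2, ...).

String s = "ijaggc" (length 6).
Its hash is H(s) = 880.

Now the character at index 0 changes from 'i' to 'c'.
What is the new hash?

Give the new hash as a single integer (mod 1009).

val('i') = 9, val('c') = 3
Position k = 0, exponent = n-1-k = 5
B^5 mod M = 11^5 mod 1009 = 620
Delta = (3 - 9) * 620 mod 1009 = 316
New hash = (880 + 316) mod 1009 = 187

Answer: 187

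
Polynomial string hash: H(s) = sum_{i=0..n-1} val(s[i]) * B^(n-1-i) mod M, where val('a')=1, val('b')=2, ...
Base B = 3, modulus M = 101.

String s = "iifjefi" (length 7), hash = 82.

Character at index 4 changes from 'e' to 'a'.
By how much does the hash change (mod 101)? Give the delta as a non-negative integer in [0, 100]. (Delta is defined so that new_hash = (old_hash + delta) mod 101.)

Answer: 65

Derivation:
Delta formula: (val(new) - val(old)) * B^(n-1-k) mod M
  val('a') - val('e') = 1 - 5 = -4
  B^(n-1-k) = 3^2 mod 101 = 9
  Delta = -4 * 9 mod 101 = 65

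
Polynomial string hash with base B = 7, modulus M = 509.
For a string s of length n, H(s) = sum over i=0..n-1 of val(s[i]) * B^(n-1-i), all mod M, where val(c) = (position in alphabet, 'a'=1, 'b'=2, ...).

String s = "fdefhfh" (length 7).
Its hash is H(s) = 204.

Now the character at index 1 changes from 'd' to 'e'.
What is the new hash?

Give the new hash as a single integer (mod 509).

val('d') = 4, val('e') = 5
Position k = 1, exponent = n-1-k = 5
B^5 mod M = 7^5 mod 509 = 10
Delta = (5 - 4) * 10 mod 509 = 10
New hash = (204 + 10) mod 509 = 214

Answer: 214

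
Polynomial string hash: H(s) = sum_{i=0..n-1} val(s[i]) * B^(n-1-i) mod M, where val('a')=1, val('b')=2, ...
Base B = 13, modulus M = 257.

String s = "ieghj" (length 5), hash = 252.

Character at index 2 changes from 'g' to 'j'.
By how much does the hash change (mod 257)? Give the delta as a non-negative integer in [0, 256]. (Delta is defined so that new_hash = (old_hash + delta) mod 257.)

Delta formula: (val(new) - val(old)) * B^(n-1-k) mod M
  val('j') - val('g') = 10 - 7 = 3
  B^(n-1-k) = 13^2 mod 257 = 169
  Delta = 3 * 169 mod 257 = 250

Answer: 250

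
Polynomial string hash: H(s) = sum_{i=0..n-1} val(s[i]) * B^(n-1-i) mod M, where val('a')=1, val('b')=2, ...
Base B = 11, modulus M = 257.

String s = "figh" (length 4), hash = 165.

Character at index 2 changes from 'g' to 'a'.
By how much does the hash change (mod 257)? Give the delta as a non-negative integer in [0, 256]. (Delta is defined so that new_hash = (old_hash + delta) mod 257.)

Delta formula: (val(new) - val(old)) * B^(n-1-k) mod M
  val('a') - val('g') = 1 - 7 = -6
  B^(n-1-k) = 11^1 mod 257 = 11
  Delta = -6 * 11 mod 257 = 191

Answer: 191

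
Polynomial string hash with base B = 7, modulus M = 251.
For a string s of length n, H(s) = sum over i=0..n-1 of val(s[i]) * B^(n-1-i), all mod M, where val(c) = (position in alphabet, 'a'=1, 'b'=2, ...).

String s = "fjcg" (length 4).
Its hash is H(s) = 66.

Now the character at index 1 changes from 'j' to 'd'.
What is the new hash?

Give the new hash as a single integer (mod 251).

val('j') = 10, val('d') = 4
Position k = 1, exponent = n-1-k = 2
B^2 mod M = 7^2 mod 251 = 49
Delta = (4 - 10) * 49 mod 251 = 208
New hash = (66 + 208) mod 251 = 23

Answer: 23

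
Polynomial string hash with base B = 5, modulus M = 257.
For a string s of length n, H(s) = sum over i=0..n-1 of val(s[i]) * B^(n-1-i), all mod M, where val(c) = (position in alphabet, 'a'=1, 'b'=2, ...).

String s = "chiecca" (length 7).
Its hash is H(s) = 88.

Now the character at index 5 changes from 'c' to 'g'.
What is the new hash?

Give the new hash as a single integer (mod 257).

Answer: 108

Derivation:
val('c') = 3, val('g') = 7
Position k = 5, exponent = n-1-k = 1
B^1 mod M = 5^1 mod 257 = 5
Delta = (7 - 3) * 5 mod 257 = 20
New hash = (88 + 20) mod 257 = 108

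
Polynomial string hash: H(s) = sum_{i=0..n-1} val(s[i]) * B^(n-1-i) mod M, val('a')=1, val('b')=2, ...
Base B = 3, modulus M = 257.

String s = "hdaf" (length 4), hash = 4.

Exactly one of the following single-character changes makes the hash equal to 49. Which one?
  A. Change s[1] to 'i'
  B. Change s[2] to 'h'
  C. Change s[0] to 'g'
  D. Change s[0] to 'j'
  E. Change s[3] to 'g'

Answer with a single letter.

Answer: A

Derivation:
Option A: s[1]='d'->'i', delta=(9-4)*3^2 mod 257 = 45, hash=4+45 mod 257 = 49 <-- target
Option B: s[2]='a'->'h', delta=(8-1)*3^1 mod 257 = 21, hash=4+21 mod 257 = 25
Option C: s[0]='h'->'g', delta=(7-8)*3^3 mod 257 = 230, hash=4+230 mod 257 = 234
Option D: s[0]='h'->'j', delta=(10-8)*3^3 mod 257 = 54, hash=4+54 mod 257 = 58
Option E: s[3]='f'->'g', delta=(7-6)*3^0 mod 257 = 1, hash=4+1 mod 257 = 5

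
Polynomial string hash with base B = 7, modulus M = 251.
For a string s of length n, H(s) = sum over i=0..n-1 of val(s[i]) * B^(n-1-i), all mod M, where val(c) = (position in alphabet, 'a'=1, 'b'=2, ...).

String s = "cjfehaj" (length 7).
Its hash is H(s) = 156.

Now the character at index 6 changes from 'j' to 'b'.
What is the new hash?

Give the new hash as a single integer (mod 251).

Answer: 148

Derivation:
val('j') = 10, val('b') = 2
Position k = 6, exponent = n-1-k = 0
B^0 mod M = 7^0 mod 251 = 1
Delta = (2 - 10) * 1 mod 251 = 243
New hash = (156 + 243) mod 251 = 148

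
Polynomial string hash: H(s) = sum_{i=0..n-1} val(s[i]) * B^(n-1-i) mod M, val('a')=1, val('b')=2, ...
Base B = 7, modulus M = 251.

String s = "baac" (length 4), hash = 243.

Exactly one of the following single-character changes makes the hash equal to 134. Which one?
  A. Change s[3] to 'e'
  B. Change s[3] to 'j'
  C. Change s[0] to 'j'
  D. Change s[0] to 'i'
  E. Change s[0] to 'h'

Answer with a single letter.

Option A: s[3]='c'->'e', delta=(5-3)*7^0 mod 251 = 2, hash=243+2 mod 251 = 245
Option B: s[3]='c'->'j', delta=(10-3)*7^0 mod 251 = 7, hash=243+7 mod 251 = 250
Option C: s[0]='b'->'j', delta=(10-2)*7^3 mod 251 = 234, hash=243+234 mod 251 = 226
Option D: s[0]='b'->'i', delta=(9-2)*7^3 mod 251 = 142, hash=243+142 mod 251 = 134 <-- target
Option E: s[0]='b'->'h', delta=(8-2)*7^3 mod 251 = 50, hash=243+50 mod 251 = 42

Answer: D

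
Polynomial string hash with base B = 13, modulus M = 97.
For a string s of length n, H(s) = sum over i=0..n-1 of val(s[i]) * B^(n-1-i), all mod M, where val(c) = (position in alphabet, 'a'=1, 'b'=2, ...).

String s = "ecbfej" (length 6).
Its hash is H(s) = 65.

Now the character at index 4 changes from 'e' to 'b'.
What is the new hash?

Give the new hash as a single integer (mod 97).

val('e') = 5, val('b') = 2
Position k = 4, exponent = n-1-k = 1
B^1 mod M = 13^1 mod 97 = 13
Delta = (2 - 5) * 13 mod 97 = 58
New hash = (65 + 58) mod 97 = 26

Answer: 26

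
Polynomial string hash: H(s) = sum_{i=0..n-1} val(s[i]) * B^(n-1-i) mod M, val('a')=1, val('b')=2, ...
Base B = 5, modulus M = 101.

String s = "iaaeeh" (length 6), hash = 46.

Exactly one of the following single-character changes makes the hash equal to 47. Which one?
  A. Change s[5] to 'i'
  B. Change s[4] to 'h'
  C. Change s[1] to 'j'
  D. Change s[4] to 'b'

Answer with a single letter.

Option A: s[5]='h'->'i', delta=(9-8)*5^0 mod 101 = 1, hash=46+1 mod 101 = 47 <-- target
Option B: s[4]='e'->'h', delta=(8-5)*5^1 mod 101 = 15, hash=46+15 mod 101 = 61
Option C: s[1]='a'->'j', delta=(10-1)*5^4 mod 101 = 70, hash=46+70 mod 101 = 15
Option D: s[4]='e'->'b', delta=(2-5)*5^1 mod 101 = 86, hash=46+86 mod 101 = 31

Answer: A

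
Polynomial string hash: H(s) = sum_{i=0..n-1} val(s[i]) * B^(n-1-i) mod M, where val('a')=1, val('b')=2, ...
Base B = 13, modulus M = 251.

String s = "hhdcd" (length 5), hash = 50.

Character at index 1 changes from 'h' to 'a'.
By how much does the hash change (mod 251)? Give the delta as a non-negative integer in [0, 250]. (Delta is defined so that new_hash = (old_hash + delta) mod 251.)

Answer: 183

Derivation:
Delta formula: (val(new) - val(old)) * B^(n-1-k) mod M
  val('a') - val('h') = 1 - 8 = -7
  B^(n-1-k) = 13^3 mod 251 = 189
  Delta = -7 * 189 mod 251 = 183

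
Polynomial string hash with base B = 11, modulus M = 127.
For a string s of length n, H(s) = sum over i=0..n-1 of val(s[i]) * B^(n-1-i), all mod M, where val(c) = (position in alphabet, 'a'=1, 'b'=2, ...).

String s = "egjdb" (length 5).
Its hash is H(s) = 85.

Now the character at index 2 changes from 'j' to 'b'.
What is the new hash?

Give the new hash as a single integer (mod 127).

Answer: 6

Derivation:
val('j') = 10, val('b') = 2
Position k = 2, exponent = n-1-k = 2
B^2 mod M = 11^2 mod 127 = 121
Delta = (2 - 10) * 121 mod 127 = 48
New hash = (85 + 48) mod 127 = 6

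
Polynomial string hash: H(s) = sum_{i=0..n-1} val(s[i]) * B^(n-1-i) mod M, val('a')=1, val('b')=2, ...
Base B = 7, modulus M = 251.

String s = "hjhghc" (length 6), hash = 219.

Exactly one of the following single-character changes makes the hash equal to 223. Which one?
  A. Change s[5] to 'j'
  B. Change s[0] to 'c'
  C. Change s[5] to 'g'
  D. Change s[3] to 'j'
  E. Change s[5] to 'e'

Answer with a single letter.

Answer: C

Derivation:
Option A: s[5]='c'->'j', delta=(10-3)*7^0 mod 251 = 7, hash=219+7 mod 251 = 226
Option B: s[0]='h'->'c', delta=(3-8)*7^5 mod 251 = 50, hash=219+50 mod 251 = 18
Option C: s[5]='c'->'g', delta=(7-3)*7^0 mod 251 = 4, hash=219+4 mod 251 = 223 <-- target
Option D: s[3]='g'->'j', delta=(10-7)*7^2 mod 251 = 147, hash=219+147 mod 251 = 115
Option E: s[5]='c'->'e', delta=(5-3)*7^0 mod 251 = 2, hash=219+2 mod 251 = 221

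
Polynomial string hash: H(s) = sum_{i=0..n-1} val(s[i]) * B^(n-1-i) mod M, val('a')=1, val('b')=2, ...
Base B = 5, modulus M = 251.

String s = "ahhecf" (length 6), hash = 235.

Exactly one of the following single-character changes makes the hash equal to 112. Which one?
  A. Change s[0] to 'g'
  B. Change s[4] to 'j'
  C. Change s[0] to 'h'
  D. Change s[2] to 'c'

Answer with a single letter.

Option A: s[0]='a'->'g', delta=(7-1)*5^5 mod 251 = 176, hash=235+176 mod 251 = 160
Option B: s[4]='c'->'j', delta=(10-3)*5^1 mod 251 = 35, hash=235+35 mod 251 = 19
Option C: s[0]='a'->'h', delta=(8-1)*5^5 mod 251 = 38, hash=235+38 mod 251 = 22
Option D: s[2]='h'->'c', delta=(3-8)*5^3 mod 251 = 128, hash=235+128 mod 251 = 112 <-- target

Answer: D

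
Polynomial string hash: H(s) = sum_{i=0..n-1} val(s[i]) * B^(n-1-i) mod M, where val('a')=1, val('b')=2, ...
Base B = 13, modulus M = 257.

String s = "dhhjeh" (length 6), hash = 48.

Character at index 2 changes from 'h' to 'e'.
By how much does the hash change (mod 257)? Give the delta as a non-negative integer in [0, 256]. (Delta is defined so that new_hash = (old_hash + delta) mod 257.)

Delta formula: (val(new) - val(old)) * B^(n-1-k) mod M
  val('e') - val('h') = 5 - 8 = -3
  B^(n-1-k) = 13^3 mod 257 = 141
  Delta = -3 * 141 mod 257 = 91

Answer: 91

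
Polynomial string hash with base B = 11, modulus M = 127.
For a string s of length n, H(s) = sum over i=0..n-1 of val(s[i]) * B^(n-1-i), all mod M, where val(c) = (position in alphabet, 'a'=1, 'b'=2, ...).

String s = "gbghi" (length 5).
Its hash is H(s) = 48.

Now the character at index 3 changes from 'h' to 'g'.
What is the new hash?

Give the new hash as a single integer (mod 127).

val('h') = 8, val('g') = 7
Position k = 3, exponent = n-1-k = 1
B^1 mod M = 11^1 mod 127 = 11
Delta = (7 - 8) * 11 mod 127 = 116
New hash = (48 + 116) mod 127 = 37

Answer: 37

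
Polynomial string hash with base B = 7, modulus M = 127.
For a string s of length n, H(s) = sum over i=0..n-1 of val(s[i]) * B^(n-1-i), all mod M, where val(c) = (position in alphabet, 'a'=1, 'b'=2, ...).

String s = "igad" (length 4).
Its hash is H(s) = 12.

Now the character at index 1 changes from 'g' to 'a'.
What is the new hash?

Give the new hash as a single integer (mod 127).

Answer: 99

Derivation:
val('g') = 7, val('a') = 1
Position k = 1, exponent = n-1-k = 2
B^2 mod M = 7^2 mod 127 = 49
Delta = (1 - 7) * 49 mod 127 = 87
New hash = (12 + 87) mod 127 = 99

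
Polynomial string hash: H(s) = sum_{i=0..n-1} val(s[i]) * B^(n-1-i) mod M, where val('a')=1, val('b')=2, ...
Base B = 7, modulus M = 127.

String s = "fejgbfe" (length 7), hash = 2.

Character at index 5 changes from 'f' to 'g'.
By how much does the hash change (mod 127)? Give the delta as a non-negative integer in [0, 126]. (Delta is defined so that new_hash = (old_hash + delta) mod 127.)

Answer: 7

Derivation:
Delta formula: (val(new) - val(old)) * B^(n-1-k) mod M
  val('g') - val('f') = 7 - 6 = 1
  B^(n-1-k) = 7^1 mod 127 = 7
  Delta = 1 * 7 mod 127 = 7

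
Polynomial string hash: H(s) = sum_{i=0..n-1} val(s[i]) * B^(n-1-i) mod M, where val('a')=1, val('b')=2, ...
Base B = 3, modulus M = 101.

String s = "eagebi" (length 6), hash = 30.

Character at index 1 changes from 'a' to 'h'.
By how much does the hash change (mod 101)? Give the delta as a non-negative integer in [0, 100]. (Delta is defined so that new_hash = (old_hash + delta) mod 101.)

Answer: 62

Derivation:
Delta formula: (val(new) - val(old)) * B^(n-1-k) mod M
  val('h') - val('a') = 8 - 1 = 7
  B^(n-1-k) = 3^4 mod 101 = 81
  Delta = 7 * 81 mod 101 = 62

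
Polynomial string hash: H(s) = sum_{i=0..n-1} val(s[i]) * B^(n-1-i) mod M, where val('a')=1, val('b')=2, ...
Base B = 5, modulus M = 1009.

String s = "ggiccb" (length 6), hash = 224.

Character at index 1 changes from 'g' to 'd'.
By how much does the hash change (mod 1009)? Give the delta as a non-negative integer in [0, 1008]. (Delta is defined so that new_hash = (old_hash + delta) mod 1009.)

Delta formula: (val(new) - val(old)) * B^(n-1-k) mod M
  val('d') - val('g') = 4 - 7 = -3
  B^(n-1-k) = 5^4 mod 1009 = 625
  Delta = -3 * 625 mod 1009 = 143

Answer: 143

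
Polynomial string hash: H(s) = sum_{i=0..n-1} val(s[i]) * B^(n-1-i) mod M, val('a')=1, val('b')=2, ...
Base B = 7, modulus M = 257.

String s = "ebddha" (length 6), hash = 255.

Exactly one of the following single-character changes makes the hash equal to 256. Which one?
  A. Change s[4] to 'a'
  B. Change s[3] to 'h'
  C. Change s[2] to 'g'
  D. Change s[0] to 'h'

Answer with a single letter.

Answer: C

Derivation:
Option A: s[4]='h'->'a', delta=(1-8)*7^1 mod 257 = 208, hash=255+208 mod 257 = 206
Option B: s[3]='d'->'h', delta=(8-4)*7^2 mod 257 = 196, hash=255+196 mod 257 = 194
Option C: s[2]='d'->'g', delta=(7-4)*7^3 mod 257 = 1, hash=255+1 mod 257 = 256 <-- target
Option D: s[0]='e'->'h', delta=(8-5)*7^5 mod 257 = 49, hash=255+49 mod 257 = 47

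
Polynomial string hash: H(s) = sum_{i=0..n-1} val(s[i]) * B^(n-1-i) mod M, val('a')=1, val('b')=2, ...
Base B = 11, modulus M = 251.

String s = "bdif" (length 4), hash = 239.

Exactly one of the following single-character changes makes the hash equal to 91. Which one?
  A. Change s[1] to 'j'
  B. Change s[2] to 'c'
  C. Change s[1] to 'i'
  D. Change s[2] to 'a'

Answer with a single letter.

Option A: s[1]='d'->'j', delta=(10-4)*11^2 mod 251 = 224, hash=239+224 mod 251 = 212
Option B: s[2]='i'->'c', delta=(3-9)*11^1 mod 251 = 185, hash=239+185 mod 251 = 173
Option C: s[1]='d'->'i', delta=(9-4)*11^2 mod 251 = 103, hash=239+103 mod 251 = 91 <-- target
Option D: s[2]='i'->'a', delta=(1-9)*11^1 mod 251 = 163, hash=239+163 mod 251 = 151

Answer: C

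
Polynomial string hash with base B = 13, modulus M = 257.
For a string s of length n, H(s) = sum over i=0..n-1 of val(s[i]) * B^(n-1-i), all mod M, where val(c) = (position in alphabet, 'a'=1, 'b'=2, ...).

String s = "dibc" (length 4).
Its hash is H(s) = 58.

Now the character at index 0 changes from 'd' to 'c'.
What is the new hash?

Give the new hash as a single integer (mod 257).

Answer: 174

Derivation:
val('d') = 4, val('c') = 3
Position k = 0, exponent = n-1-k = 3
B^3 mod M = 13^3 mod 257 = 141
Delta = (3 - 4) * 141 mod 257 = 116
New hash = (58 + 116) mod 257 = 174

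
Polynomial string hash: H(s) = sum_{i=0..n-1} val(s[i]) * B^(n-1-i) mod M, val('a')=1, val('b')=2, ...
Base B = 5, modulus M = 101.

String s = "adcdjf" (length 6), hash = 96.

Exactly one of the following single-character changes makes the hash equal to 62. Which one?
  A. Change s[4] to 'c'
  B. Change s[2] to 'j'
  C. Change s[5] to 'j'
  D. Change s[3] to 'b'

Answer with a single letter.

Answer: B

Derivation:
Option A: s[4]='j'->'c', delta=(3-10)*5^1 mod 101 = 66, hash=96+66 mod 101 = 61
Option B: s[2]='c'->'j', delta=(10-3)*5^3 mod 101 = 67, hash=96+67 mod 101 = 62 <-- target
Option C: s[5]='f'->'j', delta=(10-6)*5^0 mod 101 = 4, hash=96+4 mod 101 = 100
Option D: s[3]='d'->'b', delta=(2-4)*5^2 mod 101 = 51, hash=96+51 mod 101 = 46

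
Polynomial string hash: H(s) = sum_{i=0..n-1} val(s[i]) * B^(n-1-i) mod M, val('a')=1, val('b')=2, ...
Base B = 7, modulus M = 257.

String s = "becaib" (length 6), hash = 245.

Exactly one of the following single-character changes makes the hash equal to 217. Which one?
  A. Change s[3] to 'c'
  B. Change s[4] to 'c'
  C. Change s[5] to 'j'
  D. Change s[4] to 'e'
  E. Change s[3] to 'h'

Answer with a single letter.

Option A: s[3]='a'->'c', delta=(3-1)*7^2 mod 257 = 98, hash=245+98 mod 257 = 86
Option B: s[4]='i'->'c', delta=(3-9)*7^1 mod 257 = 215, hash=245+215 mod 257 = 203
Option C: s[5]='b'->'j', delta=(10-2)*7^0 mod 257 = 8, hash=245+8 mod 257 = 253
Option D: s[4]='i'->'e', delta=(5-9)*7^1 mod 257 = 229, hash=245+229 mod 257 = 217 <-- target
Option E: s[3]='a'->'h', delta=(8-1)*7^2 mod 257 = 86, hash=245+86 mod 257 = 74

Answer: D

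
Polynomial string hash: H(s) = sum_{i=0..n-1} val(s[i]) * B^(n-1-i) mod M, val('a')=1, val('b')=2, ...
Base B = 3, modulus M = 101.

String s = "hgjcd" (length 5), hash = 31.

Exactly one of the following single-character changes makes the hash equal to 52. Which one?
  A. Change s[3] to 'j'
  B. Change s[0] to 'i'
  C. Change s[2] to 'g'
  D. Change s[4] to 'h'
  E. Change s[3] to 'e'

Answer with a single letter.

Answer: A

Derivation:
Option A: s[3]='c'->'j', delta=(10-3)*3^1 mod 101 = 21, hash=31+21 mod 101 = 52 <-- target
Option B: s[0]='h'->'i', delta=(9-8)*3^4 mod 101 = 81, hash=31+81 mod 101 = 11
Option C: s[2]='j'->'g', delta=(7-10)*3^2 mod 101 = 74, hash=31+74 mod 101 = 4
Option D: s[4]='d'->'h', delta=(8-4)*3^0 mod 101 = 4, hash=31+4 mod 101 = 35
Option E: s[3]='c'->'e', delta=(5-3)*3^1 mod 101 = 6, hash=31+6 mod 101 = 37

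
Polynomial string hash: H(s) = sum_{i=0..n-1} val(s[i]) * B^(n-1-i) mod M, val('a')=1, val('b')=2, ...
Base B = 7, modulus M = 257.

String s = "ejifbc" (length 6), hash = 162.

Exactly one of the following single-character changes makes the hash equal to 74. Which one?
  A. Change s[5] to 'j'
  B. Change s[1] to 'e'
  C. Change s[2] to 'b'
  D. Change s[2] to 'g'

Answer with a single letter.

Option A: s[5]='c'->'j', delta=(10-3)*7^0 mod 257 = 7, hash=162+7 mod 257 = 169
Option B: s[1]='j'->'e', delta=(5-10)*7^4 mod 257 = 74, hash=162+74 mod 257 = 236
Option C: s[2]='i'->'b', delta=(2-9)*7^3 mod 257 = 169, hash=162+169 mod 257 = 74 <-- target
Option D: s[2]='i'->'g', delta=(7-9)*7^3 mod 257 = 85, hash=162+85 mod 257 = 247

Answer: C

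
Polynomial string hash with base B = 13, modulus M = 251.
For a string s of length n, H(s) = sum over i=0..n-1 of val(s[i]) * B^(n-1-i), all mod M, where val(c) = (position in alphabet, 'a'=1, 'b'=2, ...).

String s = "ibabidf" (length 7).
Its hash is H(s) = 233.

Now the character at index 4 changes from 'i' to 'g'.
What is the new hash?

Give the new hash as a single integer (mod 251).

Answer: 146

Derivation:
val('i') = 9, val('g') = 7
Position k = 4, exponent = n-1-k = 2
B^2 mod M = 13^2 mod 251 = 169
Delta = (7 - 9) * 169 mod 251 = 164
New hash = (233 + 164) mod 251 = 146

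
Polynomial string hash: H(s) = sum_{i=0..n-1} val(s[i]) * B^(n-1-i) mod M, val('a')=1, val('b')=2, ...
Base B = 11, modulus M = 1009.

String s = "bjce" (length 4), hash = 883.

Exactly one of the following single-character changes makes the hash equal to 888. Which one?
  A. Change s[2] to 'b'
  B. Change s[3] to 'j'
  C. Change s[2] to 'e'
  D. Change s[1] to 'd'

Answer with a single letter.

Option A: s[2]='c'->'b', delta=(2-3)*11^1 mod 1009 = 998, hash=883+998 mod 1009 = 872
Option B: s[3]='e'->'j', delta=(10-5)*11^0 mod 1009 = 5, hash=883+5 mod 1009 = 888 <-- target
Option C: s[2]='c'->'e', delta=(5-3)*11^1 mod 1009 = 22, hash=883+22 mod 1009 = 905
Option D: s[1]='j'->'d', delta=(4-10)*11^2 mod 1009 = 283, hash=883+283 mod 1009 = 157

Answer: B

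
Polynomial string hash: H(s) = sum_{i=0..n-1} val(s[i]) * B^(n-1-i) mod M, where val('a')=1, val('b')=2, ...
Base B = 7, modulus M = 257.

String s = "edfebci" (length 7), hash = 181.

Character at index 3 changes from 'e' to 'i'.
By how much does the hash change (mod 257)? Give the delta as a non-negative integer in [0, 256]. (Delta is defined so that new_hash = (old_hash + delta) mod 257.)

Delta formula: (val(new) - val(old)) * B^(n-1-k) mod M
  val('i') - val('e') = 9 - 5 = 4
  B^(n-1-k) = 7^3 mod 257 = 86
  Delta = 4 * 86 mod 257 = 87

Answer: 87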